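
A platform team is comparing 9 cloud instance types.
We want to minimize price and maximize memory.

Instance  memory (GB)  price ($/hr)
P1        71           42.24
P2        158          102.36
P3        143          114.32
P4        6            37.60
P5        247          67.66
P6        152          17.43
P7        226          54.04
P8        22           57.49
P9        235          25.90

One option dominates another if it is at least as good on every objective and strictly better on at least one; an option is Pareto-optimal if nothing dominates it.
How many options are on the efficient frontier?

3

P1: dominated by P6 (memory 152≥71, price 17.43≤42.24).
P2: dominated by P5 (memory 247≥158, price 67.66≤102.36).
P3: dominated by P2 (memory 158≥143, price 102.36≤114.32).
P4: dominated by P6 (memory 152≥6, price 17.43≤37.60).
P5: not dominated (best memory).
P6: not dominated (best price).
P7: dominated by P9 (memory 235≥226, price 25.90≤54.04).
P8: dominated by P1 (memory 71≥22, price 42.24≤57.49).
P9: not dominated.
Pareto-optimal: P5, P6, P9 → 3.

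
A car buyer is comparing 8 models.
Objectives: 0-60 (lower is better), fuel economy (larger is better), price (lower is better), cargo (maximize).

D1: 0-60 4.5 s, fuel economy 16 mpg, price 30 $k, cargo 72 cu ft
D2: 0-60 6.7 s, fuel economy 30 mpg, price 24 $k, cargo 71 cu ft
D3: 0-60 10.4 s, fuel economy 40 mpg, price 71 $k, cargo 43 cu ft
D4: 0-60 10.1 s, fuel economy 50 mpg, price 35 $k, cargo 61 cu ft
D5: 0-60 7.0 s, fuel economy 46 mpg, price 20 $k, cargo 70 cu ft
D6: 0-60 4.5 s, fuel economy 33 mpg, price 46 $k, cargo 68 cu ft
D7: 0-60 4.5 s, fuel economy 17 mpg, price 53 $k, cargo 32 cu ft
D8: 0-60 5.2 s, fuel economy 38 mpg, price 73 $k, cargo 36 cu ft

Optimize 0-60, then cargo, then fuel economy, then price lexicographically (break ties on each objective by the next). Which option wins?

First minimize 0-60: best is 4.5, kept {D1, D6, D7}.
Then maximize cargo: best is 72, kept {D1}.

D1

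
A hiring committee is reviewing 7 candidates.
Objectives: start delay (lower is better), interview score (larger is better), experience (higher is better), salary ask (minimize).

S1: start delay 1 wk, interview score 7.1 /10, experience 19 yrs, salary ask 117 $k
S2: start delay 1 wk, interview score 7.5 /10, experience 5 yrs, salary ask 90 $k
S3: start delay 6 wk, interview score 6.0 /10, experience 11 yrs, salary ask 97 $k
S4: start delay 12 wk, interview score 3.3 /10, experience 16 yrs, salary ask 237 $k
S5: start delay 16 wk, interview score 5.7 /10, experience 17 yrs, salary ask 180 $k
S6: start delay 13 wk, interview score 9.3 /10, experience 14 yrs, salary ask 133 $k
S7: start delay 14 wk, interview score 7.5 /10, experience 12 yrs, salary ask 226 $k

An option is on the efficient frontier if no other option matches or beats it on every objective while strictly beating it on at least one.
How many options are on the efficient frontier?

4

S1: not dominated (best experience).
S2: not dominated (best salary ask).
S3: not dominated.
S4: dominated by S1 (start delay 1≤12, interview score 7.1≥3.3, experience 19≥16, salary ask 117≤237).
S5: dominated by S1 (start delay 1≤16, interview score 7.1≥5.7, experience 19≥17, salary ask 117≤180).
S6: not dominated (best interview score).
S7: dominated by S6 (start delay 13≤14, interview score 9.3≥7.5, experience 14≥12, salary ask 133≤226).
Pareto-optimal: S1, S2, S3, S6 → 4.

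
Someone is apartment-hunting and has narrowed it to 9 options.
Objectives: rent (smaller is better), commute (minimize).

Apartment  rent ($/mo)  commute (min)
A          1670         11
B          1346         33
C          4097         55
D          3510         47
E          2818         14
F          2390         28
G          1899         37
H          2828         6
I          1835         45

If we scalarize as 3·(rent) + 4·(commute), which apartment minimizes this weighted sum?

B

A: 3·1670 + 4·11 = 5054
B: 3·1346 + 4·33 = 4170
C: 3·4097 + 4·55 = 12511
D: 3·3510 + 4·47 = 10718
E: 3·2818 + 4·14 = 8510
F: 3·2390 + 4·28 = 7282
G: 3·1899 + 4·37 = 5845
H: 3·2828 + 4·6 = 8508
I: 3·1835 + 4·45 = 5685
Lowest: B at 4170.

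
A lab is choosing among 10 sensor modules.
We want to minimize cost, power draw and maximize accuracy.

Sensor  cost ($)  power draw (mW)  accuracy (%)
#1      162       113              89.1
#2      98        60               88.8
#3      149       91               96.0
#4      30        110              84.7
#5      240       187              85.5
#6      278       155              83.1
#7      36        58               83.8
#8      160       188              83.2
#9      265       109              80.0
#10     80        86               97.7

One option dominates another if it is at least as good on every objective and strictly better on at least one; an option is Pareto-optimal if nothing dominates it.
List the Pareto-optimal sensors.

#2, #4, #7, #10

#1: dominated by #3 (cost 149≤162, power draw 91≤113, accuracy 96.0≥89.1).
#2: not dominated.
#3: dominated by #10 (cost 80≤149, power draw 86≤91, accuracy 97.7≥96.0).
#4: not dominated (best cost).
#5: dominated by #1 (cost 162≤240, power draw 113≤187, accuracy 89.1≥85.5).
#6: dominated by #1 (cost 162≤278, power draw 113≤155, accuracy 89.1≥83.1).
#7: not dominated (best power draw).
#8: dominated by #2 (cost 98≤160, power draw 60≤188, accuracy 88.8≥83.2).
#9: dominated by #2 (cost 98≤265, power draw 60≤109, accuracy 88.8≥80.0).
#10: not dominated (best accuracy).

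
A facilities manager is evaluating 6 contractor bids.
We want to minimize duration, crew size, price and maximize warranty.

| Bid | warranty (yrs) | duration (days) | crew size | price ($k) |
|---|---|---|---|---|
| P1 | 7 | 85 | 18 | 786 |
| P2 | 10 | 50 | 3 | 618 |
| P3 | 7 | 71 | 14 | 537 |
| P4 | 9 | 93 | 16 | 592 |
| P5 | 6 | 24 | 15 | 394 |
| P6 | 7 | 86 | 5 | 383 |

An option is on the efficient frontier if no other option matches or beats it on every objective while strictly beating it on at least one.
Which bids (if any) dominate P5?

none

P1: worse on duration (85 vs 24).
P2: worse on duration (50 vs 24).
P3: worse on duration (71 vs 24).
P4: worse on duration (93 vs 24).
P6: worse on duration (86 vs 24).
No option dominates P5.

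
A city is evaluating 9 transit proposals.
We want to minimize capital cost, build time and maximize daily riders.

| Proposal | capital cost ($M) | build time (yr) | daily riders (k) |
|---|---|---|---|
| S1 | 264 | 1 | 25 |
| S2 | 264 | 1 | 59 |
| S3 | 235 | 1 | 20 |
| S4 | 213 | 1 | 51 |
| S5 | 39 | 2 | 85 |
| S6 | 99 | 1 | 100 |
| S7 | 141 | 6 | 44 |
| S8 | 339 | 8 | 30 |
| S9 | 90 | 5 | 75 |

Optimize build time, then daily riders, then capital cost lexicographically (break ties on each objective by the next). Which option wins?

S6

First minimize build time: best is 1, kept {S1, S2, S3, S4, S6}.
Then maximize daily riders: best is 100, kept {S6}.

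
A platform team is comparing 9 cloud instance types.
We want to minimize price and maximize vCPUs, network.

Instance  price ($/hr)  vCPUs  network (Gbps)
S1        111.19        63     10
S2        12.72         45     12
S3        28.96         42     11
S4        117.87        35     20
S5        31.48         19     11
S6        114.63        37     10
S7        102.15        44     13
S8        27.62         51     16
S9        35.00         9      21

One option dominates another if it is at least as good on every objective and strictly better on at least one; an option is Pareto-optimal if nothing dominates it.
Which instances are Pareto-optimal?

S1, S2, S4, S8, S9

S1: not dominated (best vCPUs).
S2: not dominated (best price).
S3: dominated by S2 (price 12.72≤28.96, vCPUs 45≥42, network 12≥11).
S4: not dominated.
S5: dominated by S2 (price 12.72≤31.48, vCPUs 45≥19, network 12≥11).
S6: dominated by S1 (price 111.19≤114.63, vCPUs 63≥37, network 10≥10).
S7: dominated by S8 (price 27.62≤102.15, vCPUs 51≥44, network 16≥13).
S8: not dominated.
S9: not dominated (best network).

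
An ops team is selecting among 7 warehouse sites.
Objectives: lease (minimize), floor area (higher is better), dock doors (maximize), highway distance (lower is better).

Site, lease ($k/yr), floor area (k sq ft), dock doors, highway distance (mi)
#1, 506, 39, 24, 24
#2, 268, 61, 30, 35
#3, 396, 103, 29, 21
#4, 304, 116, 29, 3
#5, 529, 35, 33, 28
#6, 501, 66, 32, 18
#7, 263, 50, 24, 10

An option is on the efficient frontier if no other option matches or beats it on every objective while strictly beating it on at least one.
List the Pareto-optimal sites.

#2, #4, #5, #6, #7

#1: dominated by #3 (lease 396≤506, floor area 103≥39, dock doors 29≥24, highway distance 21≤24).
#2: not dominated.
#3: dominated by #4 (lease 304≤396, floor area 116≥103, dock doors 29≥29, highway distance 3≤21).
#4: not dominated (best floor area).
#5: not dominated (best dock doors).
#6: not dominated.
#7: not dominated (best lease).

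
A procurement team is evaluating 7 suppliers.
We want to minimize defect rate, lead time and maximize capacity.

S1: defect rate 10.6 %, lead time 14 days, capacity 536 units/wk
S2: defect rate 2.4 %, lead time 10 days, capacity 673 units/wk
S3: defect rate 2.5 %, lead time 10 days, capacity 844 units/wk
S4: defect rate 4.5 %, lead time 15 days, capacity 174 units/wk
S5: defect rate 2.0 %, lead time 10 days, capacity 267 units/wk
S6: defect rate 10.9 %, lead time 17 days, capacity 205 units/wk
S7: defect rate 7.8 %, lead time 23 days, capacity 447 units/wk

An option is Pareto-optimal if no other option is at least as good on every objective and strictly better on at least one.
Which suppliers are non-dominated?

S1: dominated by S2 (defect rate 2.4≤10.6, lead time 10≤14, capacity 673≥536).
S2: not dominated.
S3: not dominated (best capacity).
S4: dominated by S2 (defect rate 2.4≤4.5, lead time 10≤15, capacity 673≥174).
S5: not dominated (best defect rate).
S6: dominated by S1 (defect rate 10.6≤10.9, lead time 14≤17, capacity 536≥205).
S7: dominated by S2 (defect rate 2.4≤7.8, lead time 10≤23, capacity 673≥447).

S2, S3, S5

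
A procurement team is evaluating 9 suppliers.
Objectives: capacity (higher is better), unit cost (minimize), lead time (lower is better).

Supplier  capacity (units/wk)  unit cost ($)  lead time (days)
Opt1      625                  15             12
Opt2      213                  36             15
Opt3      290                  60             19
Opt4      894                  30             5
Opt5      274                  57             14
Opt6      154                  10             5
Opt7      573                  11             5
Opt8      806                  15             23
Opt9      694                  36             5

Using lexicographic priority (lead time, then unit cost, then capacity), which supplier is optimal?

Opt6

First minimize lead time: best is 5, kept {Opt4, Opt6, Opt7, Opt9}.
Then minimize unit cost: best is 10, kept {Opt6}.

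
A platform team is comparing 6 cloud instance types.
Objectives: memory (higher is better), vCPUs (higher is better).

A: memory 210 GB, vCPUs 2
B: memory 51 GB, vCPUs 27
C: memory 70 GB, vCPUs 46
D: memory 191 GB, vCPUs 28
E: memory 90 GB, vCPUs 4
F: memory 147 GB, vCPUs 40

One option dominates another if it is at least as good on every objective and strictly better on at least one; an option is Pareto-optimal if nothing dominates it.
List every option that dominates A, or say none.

none

B: worse on memory (51 vs 210).
C: worse on memory (70 vs 210).
D: worse on memory (191 vs 210).
E: worse on memory (90 vs 210).
F: worse on memory (147 vs 210).
No option dominates A.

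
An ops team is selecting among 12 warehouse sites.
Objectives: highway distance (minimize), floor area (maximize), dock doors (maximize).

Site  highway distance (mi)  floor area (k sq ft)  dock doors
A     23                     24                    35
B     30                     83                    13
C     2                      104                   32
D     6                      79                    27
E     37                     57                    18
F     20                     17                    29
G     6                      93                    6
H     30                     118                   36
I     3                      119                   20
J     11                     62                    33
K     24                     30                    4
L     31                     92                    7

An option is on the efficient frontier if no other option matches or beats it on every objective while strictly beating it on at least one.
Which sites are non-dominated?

A, C, H, I, J

A: not dominated.
B: dominated by C (highway distance 2≤30, floor area 104≥83, dock doors 32≥13).
C: not dominated (best highway distance).
D: dominated by C (highway distance 2≤6, floor area 104≥79, dock doors 32≥27).
E: dominated by C (highway distance 2≤37, floor area 104≥57, dock doors 32≥18).
F: dominated by C (highway distance 2≤20, floor area 104≥17, dock doors 32≥29).
G: dominated by C (highway distance 2≤6, floor area 104≥93, dock doors 32≥6).
H: not dominated (best dock doors).
I: not dominated (best floor area).
J: not dominated.
K: dominated by C (highway distance 2≤24, floor area 104≥30, dock doors 32≥4).
L: dominated by C (highway distance 2≤31, floor area 104≥92, dock doors 32≥7).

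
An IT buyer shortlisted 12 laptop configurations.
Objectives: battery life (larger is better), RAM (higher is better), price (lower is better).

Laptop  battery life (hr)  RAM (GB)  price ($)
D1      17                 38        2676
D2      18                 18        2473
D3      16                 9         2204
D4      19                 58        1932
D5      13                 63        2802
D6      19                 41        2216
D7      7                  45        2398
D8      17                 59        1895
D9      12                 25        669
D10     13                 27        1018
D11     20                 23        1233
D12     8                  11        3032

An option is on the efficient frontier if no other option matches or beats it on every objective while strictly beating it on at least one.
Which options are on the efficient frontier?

D4, D5, D8, D9, D10, D11

D1: dominated by D4 (battery life 19≥17, RAM 58≥38, price 1932≤2676).
D2: dominated by D4 (battery life 19≥18, RAM 58≥18, price 1932≤2473).
D3: dominated by D4 (battery life 19≥16, RAM 58≥9, price 1932≤2204).
D4: not dominated.
D5: not dominated (best RAM).
D6: dominated by D4 (battery life 19≥19, RAM 58≥41, price 1932≤2216).
D7: dominated by D4 (battery life 19≥7, RAM 58≥45, price 1932≤2398).
D8: not dominated.
D9: not dominated (best price).
D10: not dominated.
D11: not dominated (best battery life).
D12: dominated by D1 (battery life 17≥8, RAM 38≥11, price 2676≤3032).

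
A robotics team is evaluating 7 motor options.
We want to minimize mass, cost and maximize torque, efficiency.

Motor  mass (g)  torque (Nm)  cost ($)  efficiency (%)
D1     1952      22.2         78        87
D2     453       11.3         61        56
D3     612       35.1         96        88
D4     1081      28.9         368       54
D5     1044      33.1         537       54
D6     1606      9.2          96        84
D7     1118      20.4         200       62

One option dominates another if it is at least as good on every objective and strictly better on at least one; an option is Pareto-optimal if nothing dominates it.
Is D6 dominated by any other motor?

Yes

D3 vs D6: mass 612≤1606, torque 35.1≥9.2, cost 96≤96, efficiency 88≥84 — D3 is at least as good on every objective and strictly better on at least one, so D3 dominates D6.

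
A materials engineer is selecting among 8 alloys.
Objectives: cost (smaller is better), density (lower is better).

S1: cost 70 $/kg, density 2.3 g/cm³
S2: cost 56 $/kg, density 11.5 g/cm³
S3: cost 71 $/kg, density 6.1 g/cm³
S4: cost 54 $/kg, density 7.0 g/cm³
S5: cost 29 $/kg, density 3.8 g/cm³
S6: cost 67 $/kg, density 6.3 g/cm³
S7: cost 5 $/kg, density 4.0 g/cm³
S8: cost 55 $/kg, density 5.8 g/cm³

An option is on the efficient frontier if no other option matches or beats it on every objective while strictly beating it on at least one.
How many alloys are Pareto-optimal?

S1: not dominated (best density).
S2: dominated by S4 (cost 54≤56, density 7.0≤11.5).
S3: dominated by S1 (cost 70≤71, density 2.3≤6.1).
S4: dominated by S5 (cost 29≤54, density 3.8≤7.0).
S5: not dominated.
S6: dominated by S5 (cost 29≤67, density 3.8≤6.3).
S7: not dominated (best cost).
S8: dominated by S5 (cost 29≤55, density 3.8≤5.8).
Pareto-optimal: S1, S5, S7 → 3.

3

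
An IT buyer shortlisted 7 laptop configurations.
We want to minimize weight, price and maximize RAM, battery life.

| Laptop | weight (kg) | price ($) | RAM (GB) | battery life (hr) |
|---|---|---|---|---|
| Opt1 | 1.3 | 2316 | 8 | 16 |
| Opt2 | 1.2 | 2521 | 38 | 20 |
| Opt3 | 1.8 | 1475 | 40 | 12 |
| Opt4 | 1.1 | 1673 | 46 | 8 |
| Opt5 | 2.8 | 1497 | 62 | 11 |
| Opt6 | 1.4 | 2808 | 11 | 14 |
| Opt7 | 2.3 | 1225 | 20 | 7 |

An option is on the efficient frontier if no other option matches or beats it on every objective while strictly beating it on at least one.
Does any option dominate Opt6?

Opt2 vs Opt6: weight 1.2≤1.4, price 2521≤2808, RAM 38≥11, battery life 20≥14 — Opt2 is at least as good on every objective and strictly better on at least one, so Opt2 dominates Opt6.

Yes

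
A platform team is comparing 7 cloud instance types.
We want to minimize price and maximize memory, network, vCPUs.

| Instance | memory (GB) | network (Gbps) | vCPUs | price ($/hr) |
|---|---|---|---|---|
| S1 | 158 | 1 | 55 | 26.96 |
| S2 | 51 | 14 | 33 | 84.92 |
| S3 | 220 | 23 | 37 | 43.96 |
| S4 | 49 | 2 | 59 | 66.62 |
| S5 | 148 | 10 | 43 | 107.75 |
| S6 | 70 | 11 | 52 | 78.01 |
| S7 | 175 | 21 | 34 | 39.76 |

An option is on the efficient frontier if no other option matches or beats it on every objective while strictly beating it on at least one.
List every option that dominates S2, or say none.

S3, S7

S3: memory 220≥51, network 23≥14, vCPUs 37≥33, price 43.96≤84.92 — dominates S2.
S7: memory 175≥51, network 21≥14, vCPUs 34≥33, price 39.76≤84.92 — dominates S2.
Others (S1, S4, S5, S6) are each worse than S2 on at least one objective.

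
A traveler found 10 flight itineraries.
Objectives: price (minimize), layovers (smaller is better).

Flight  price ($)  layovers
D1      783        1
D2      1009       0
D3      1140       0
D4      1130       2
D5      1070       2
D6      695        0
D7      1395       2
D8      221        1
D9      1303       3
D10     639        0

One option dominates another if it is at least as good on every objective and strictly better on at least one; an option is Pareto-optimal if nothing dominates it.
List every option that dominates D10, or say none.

none

D1: worse on price (783 vs 639).
D2: worse on price (1009 vs 639).
D3: worse on price (1140 vs 639).
D4: worse on price (1130 vs 639).
D5: worse on price (1070 vs 639).
D6: worse on price (695 vs 639).
D7: worse on price (1395 vs 639).
D8: worse on layovers (1 vs 0).
D9: worse on price (1303 vs 639).
No option dominates D10.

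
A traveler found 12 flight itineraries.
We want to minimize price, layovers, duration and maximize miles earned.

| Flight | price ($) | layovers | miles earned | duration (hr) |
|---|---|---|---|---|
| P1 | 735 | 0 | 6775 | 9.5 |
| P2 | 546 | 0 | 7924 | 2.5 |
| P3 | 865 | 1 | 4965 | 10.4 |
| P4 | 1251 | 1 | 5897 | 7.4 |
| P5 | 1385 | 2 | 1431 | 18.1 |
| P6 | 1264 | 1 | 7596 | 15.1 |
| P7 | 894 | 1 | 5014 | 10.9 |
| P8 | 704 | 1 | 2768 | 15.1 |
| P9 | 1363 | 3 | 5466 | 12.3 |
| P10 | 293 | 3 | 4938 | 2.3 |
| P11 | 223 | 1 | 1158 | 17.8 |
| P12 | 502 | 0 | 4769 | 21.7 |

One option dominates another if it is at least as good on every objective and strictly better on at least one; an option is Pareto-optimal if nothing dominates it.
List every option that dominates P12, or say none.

none

P1: worse on price (735 vs 502).
P2: worse on price (546 vs 502).
P3: worse on price (865 vs 502).
P4: worse on price (1251 vs 502).
P5: worse on price (1385 vs 502).
P6: worse on price (1264 vs 502).
P7: worse on price (894 vs 502).
P8: worse on price (704 vs 502).
P9: worse on price (1363 vs 502).
P10: worse on layovers (3 vs 0).
P11: worse on layovers (1 vs 0).
No option dominates P12.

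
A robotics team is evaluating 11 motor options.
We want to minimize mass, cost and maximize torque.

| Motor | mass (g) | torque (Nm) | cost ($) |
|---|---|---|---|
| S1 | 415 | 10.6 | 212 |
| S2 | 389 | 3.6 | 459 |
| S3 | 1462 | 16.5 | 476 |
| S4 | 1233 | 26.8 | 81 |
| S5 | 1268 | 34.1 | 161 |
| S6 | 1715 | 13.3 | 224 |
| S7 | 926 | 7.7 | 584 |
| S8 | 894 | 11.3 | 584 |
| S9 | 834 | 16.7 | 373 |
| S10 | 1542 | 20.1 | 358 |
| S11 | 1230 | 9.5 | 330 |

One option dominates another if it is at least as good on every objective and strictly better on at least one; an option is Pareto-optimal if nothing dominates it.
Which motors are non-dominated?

S1: not dominated.
S2: not dominated (best mass).
S3: dominated by S4 (mass 1233≤1462, torque 26.8≥16.5, cost 81≤476).
S4: not dominated (best cost).
S5: not dominated (best torque).
S6: dominated by S4 (mass 1233≤1715, torque 26.8≥13.3, cost 81≤224).
S7: dominated by S1 (mass 415≤926, torque 10.6≥7.7, cost 212≤584).
S8: dominated by S9 (mass 834≤894, torque 16.7≥11.3, cost 373≤584).
S9: not dominated.
S10: dominated by S4 (mass 1233≤1542, torque 26.8≥20.1, cost 81≤358).
S11: dominated by S1 (mass 415≤1230, torque 10.6≥9.5, cost 212≤330).

S1, S2, S4, S5, S9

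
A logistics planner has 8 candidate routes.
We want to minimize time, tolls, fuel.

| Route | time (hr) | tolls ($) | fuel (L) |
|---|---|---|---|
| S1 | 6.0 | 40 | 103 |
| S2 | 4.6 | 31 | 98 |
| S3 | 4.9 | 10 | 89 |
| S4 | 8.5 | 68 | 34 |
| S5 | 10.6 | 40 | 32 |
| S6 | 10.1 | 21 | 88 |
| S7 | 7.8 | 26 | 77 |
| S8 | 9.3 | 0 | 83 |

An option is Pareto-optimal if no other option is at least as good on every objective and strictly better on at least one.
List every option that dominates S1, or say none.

S2: time 4.6≤6.0, tolls 31≤40, fuel 98≤103 — dominates S1.
S3: time 4.9≤6.0, tolls 10≤40, fuel 89≤103 — dominates S1.
Others (S4, S5, S6, S7, S8) are each worse than S1 on at least one objective.

S2, S3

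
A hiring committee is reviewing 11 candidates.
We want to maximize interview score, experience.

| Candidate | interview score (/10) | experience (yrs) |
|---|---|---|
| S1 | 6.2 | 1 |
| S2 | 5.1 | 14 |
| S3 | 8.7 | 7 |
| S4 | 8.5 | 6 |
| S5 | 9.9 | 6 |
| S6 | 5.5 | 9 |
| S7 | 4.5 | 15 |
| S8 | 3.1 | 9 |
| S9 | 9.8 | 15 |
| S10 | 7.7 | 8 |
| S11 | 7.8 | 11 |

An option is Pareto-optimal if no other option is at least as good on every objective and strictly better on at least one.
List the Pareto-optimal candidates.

S1: dominated by S3 (interview score 8.7≥6.2, experience 7≥1).
S2: dominated by S9 (interview score 9.8≥5.1, experience 15≥14).
S3: dominated by S9 (interview score 9.8≥8.7, experience 15≥7).
S4: dominated by S3 (interview score 8.7≥8.5, experience 7≥6).
S5: not dominated (best interview score).
S6: dominated by S9 (interview score 9.8≥5.5, experience 15≥9).
S7: dominated by S9 (interview score 9.8≥4.5, experience 15≥15).
S8: dominated by S2 (interview score 5.1≥3.1, experience 14≥9).
S9: not dominated.
S10: dominated by S9 (interview score 9.8≥7.7, experience 15≥8).
S11: dominated by S9 (interview score 9.8≥7.8, experience 15≥11).

S5, S9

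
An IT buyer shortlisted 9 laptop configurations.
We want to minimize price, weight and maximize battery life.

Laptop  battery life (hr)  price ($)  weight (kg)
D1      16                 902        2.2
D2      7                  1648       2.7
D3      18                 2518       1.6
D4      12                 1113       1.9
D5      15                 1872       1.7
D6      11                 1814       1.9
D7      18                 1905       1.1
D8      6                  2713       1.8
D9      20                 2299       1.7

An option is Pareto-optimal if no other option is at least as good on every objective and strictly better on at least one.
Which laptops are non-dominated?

D1, D4, D5, D7, D9

D1: not dominated (best price).
D2: dominated by D1 (battery life 16≥7, price 902≤1648, weight 2.2≤2.7).
D3: dominated by D7 (battery life 18≥18, price 1905≤2518, weight 1.1≤1.6).
D4: not dominated.
D5: not dominated.
D6: dominated by D4 (battery life 12≥11, price 1113≤1814, weight 1.9≤1.9).
D7: not dominated (best weight).
D8: dominated by D3 (battery life 18≥6, price 2518≤2713, weight 1.6≤1.8).
D9: not dominated (best battery life).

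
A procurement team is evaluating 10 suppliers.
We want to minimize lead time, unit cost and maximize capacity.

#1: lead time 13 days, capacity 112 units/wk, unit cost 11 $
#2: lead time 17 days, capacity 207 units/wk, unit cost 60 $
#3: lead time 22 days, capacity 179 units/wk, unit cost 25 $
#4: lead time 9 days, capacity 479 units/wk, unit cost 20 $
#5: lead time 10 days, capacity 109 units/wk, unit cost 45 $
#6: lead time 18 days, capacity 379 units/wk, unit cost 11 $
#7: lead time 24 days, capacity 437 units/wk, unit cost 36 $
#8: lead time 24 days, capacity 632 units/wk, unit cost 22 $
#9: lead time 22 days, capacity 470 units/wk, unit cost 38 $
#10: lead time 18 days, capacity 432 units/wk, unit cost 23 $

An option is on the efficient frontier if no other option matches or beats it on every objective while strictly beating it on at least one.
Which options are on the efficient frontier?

#1: not dominated.
#2: dominated by #4 (lead time 9≤17, capacity 479≥207, unit cost 20≤60).
#3: dominated by #4 (lead time 9≤22, capacity 479≥179, unit cost 20≤25).
#4: not dominated (best lead time).
#5: dominated by #4 (lead time 9≤10, capacity 479≥109, unit cost 20≤45).
#6: not dominated.
#7: dominated by #4 (lead time 9≤24, capacity 479≥437, unit cost 20≤36).
#8: not dominated (best capacity).
#9: dominated by #4 (lead time 9≤22, capacity 479≥470, unit cost 20≤38).
#10: dominated by #4 (lead time 9≤18, capacity 479≥432, unit cost 20≤23).

#1, #4, #6, #8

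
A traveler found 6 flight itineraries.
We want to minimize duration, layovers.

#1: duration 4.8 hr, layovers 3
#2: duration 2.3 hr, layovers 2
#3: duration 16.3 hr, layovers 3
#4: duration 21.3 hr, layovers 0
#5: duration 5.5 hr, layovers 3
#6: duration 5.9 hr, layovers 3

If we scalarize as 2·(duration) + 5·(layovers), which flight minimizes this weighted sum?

#1: 2·4.8 + 5·3 = 24.6
#2: 2·2.3 + 5·2 = 14.6
#3: 2·16.3 + 5·3 = 47.6
#4: 2·21.3 + 5·0 = 42.6
#5: 2·5.5 + 5·3 = 26.0
#6: 2·5.9 + 5·3 = 26.8
Lowest: #2 at 14.6.

#2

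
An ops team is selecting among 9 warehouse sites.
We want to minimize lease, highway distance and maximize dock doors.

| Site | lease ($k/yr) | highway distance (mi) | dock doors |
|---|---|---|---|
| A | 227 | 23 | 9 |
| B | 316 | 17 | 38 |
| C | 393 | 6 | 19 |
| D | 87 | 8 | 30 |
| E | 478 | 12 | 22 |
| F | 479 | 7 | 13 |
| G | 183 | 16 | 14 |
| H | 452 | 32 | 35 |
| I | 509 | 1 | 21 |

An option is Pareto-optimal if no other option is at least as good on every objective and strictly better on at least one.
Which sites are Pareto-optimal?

B, C, D, I

A: dominated by D (lease 87≤227, highway distance 8≤23, dock doors 30≥9).
B: not dominated (best dock doors).
C: not dominated.
D: not dominated (best lease).
E: dominated by D (lease 87≤478, highway distance 8≤12, dock doors 30≥22).
F: dominated by C (lease 393≤479, highway distance 6≤7, dock doors 19≥13).
G: dominated by D (lease 87≤183, highway distance 8≤16, dock doors 30≥14).
H: dominated by B (lease 316≤452, highway distance 17≤32, dock doors 38≥35).
I: not dominated (best highway distance).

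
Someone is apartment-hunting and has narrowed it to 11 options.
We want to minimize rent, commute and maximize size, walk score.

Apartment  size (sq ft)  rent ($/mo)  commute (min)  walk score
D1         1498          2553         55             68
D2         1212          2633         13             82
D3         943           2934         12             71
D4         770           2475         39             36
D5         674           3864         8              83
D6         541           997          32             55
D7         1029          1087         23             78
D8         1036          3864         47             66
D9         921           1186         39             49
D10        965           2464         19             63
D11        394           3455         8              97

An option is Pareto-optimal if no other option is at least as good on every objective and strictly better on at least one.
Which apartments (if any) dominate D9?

D7

D7: size 1029≥921, rent 1087≤1186, commute 23≤39, walk score 78≥49 — dominates D9.
Others (D1, D2, D3, D4, D5, D6, D8, D10, D11) are each worse than D9 on at least one objective.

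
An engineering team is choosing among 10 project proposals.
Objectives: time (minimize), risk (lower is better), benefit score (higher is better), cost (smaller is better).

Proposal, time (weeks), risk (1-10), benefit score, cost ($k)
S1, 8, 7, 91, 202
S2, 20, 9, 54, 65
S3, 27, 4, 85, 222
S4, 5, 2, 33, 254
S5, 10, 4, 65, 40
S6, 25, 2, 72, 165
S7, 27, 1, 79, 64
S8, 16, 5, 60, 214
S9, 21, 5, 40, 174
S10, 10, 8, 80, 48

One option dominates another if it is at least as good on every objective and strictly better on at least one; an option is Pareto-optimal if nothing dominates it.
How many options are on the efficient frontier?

7

S1: not dominated (best benefit score).
S2: dominated by S5 (time 10≤20, risk 4≤9, benefit score 65≥54, cost 40≤65).
S3: not dominated.
S4: not dominated (best time).
S5: not dominated (best cost).
S6: not dominated.
S7: not dominated (best risk).
S8: dominated by S5 (time 10≤16, risk 4≤5, benefit score 65≥60, cost 40≤214).
S9: dominated by S5 (time 10≤21, risk 4≤5, benefit score 65≥40, cost 40≤174).
S10: not dominated.
Pareto-optimal: S1, S3, S4, S5, S6, S7, S10 → 7.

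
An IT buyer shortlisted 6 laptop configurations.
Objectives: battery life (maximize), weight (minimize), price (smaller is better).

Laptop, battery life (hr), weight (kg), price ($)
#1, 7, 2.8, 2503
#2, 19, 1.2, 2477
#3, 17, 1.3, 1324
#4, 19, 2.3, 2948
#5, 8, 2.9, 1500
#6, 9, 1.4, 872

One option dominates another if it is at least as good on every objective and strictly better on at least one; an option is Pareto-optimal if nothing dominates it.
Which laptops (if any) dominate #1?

#2: battery life 19≥7, weight 1.2≤2.8, price 2477≤2503 — dominates #1.
#3: battery life 17≥7, weight 1.3≤2.8, price 1324≤2503 — dominates #1.
#6: battery life 9≥7, weight 1.4≤2.8, price 872≤2503 — dominates #1.
Others (#4, #5) are each worse than #1 on at least one objective.

#2, #3, #6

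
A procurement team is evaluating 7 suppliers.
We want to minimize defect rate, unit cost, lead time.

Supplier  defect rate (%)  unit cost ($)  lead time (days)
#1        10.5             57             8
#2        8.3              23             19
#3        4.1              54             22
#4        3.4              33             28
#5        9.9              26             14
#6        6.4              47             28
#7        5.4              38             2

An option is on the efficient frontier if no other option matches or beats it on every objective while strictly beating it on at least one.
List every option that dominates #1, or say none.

#7

#7: defect rate 5.4≤10.5, unit cost 38≤57, lead time 2≤8 — dominates #1.
Others (#2, #3, #4, #5, #6) are each worse than #1 on at least one objective.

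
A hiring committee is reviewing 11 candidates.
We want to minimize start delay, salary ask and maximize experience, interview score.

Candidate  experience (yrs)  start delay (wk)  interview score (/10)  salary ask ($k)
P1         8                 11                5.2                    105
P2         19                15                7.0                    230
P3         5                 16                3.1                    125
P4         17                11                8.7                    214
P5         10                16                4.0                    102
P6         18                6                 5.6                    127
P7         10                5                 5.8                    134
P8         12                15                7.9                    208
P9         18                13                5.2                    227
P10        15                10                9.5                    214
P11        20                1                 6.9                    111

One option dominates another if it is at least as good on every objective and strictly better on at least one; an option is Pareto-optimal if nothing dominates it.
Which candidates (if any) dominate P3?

P1, P5, P11

P1: experience 8≥5, start delay 11≤16, interview score 5.2≥3.1, salary ask 105≤125 — dominates P3.
P5: experience 10≥5, start delay 16≤16, interview score 4.0≥3.1, salary ask 102≤125 — dominates P3.
P11: experience 20≥5, start delay 1≤16, interview score 6.9≥3.1, salary ask 111≤125 — dominates P3.
Others (P2, P4, P6, P7, P8, P9, P10) are each worse than P3 on at least one objective.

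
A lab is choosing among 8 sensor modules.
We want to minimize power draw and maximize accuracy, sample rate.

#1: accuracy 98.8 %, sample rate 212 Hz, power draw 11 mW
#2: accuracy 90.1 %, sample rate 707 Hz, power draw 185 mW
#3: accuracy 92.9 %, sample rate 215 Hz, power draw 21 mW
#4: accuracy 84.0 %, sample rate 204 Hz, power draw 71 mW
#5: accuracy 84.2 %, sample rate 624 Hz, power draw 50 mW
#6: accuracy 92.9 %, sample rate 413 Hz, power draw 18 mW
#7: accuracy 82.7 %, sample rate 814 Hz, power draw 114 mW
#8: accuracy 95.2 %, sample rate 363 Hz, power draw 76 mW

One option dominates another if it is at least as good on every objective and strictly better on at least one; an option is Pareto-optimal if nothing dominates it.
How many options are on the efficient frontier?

6

#1: not dominated (best accuracy).
#2: not dominated.
#3: dominated by #6 (accuracy 92.9≥92.9, sample rate 413≥215, power draw 18≤21).
#4: dominated by #1 (accuracy 98.8≥84.0, sample rate 212≥204, power draw 11≤71).
#5: not dominated.
#6: not dominated.
#7: not dominated (best sample rate).
#8: not dominated.
Pareto-optimal: #1, #2, #5, #6, #7, #8 → 6.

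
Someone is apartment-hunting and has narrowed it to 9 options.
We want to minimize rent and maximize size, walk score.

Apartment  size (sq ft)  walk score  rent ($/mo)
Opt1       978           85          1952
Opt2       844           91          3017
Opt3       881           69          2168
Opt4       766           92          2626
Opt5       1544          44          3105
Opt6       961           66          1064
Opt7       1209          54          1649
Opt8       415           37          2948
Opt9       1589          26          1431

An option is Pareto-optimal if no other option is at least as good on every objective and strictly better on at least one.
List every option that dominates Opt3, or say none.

Opt1: size 978≥881, walk score 85≥69, rent 1952≤2168 — dominates Opt3.
Others (Opt2, Opt4, Opt5, Opt6, Opt7, Opt8, Opt9) are each worse than Opt3 on at least one objective.

Opt1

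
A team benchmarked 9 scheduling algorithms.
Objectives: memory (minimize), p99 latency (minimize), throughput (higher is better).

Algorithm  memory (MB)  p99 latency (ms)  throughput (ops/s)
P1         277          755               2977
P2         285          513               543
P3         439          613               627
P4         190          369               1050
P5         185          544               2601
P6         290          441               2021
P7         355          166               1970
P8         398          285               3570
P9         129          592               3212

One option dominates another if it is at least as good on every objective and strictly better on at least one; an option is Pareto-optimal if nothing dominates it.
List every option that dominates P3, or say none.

P4, P5, P6, P7, P8, P9

P4: memory 190≤439, p99 latency 369≤613, throughput 1050≥627 — dominates P3.
P5: memory 185≤439, p99 latency 544≤613, throughput 2601≥627 — dominates P3.
P6: memory 290≤439, p99 latency 441≤613, throughput 2021≥627 — dominates P3.
P7: memory 355≤439, p99 latency 166≤613, throughput 1970≥627 — dominates P3.
P8: memory 398≤439, p99 latency 285≤613, throughput 3570≥627 — dominates P3.
P9: memory 129≤439, p99 latency 592≤613, throughput 3212≥627 — dominates P3.
Others (P1, P2) are each worse than P3 on at least one objective.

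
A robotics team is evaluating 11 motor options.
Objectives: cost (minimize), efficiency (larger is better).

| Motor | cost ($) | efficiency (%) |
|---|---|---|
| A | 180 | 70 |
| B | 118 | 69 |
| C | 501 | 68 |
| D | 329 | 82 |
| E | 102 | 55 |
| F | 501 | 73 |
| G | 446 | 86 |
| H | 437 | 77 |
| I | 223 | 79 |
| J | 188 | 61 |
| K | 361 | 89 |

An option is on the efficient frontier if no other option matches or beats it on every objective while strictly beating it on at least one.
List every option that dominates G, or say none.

K: cost 361≤446, efficiency 89≥86 — dominates G.
Others (A, B, C, D, E, F, H, I, J) are each worse than G on at least one objective.

K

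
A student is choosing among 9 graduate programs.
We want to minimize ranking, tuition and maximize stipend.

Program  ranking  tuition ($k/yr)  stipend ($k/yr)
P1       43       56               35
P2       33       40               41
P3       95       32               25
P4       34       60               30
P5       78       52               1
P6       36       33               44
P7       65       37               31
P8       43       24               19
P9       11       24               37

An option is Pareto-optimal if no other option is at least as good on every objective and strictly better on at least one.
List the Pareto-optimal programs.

P2, P6, P9

P1: dominated by P2 (ranking 33≤43, tuition 40≤56, stipend 41≥35).
P2: not dominated.
P3: dominated by P9 (ranking 11≤95, tuition 24≤32, stipend 37≥25).
P4: dominated by P2 (ranking 33≤34, tuition 40≤60, stipend 41≥30).
P5: dominated by P2 (ranking 33≤78, tuition 40≤52, stipend 41≥1).
P6: not dominated (best stipend).
P7: dominated by P6 (ranking 36≤65, tuition 33≤37, stipend 44≥31).
P8: dominated by P9 (ranking 11≤43, tuition 24≤24, stipend 37≥19).
P9: not dominated (best ranking).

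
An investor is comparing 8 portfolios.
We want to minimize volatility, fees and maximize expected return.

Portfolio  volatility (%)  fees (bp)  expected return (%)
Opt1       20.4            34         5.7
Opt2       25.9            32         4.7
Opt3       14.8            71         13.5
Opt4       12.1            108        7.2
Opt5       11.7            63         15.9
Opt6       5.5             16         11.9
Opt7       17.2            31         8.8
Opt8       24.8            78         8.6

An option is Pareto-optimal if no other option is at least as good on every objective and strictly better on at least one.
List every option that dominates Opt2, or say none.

Opt6, Opt7

Opt6: volatility 5.5≤25.9, fees 16≤32, expected return 11.9≥4.7 — dominates Opt2.
Opt7: volatility 17.2≤25.9, fees 31≤32, expected return 8.8≥4.7 — dominates Opt2.
Others (Opt1, Opt3, Opt4, Opt5, Opt8) are each worse than Opt2 on at least one objective.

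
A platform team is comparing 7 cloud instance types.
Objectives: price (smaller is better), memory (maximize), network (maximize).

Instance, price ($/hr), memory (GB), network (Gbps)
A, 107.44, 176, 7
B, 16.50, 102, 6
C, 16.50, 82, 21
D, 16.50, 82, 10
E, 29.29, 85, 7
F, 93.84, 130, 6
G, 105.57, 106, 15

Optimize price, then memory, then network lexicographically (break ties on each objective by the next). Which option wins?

First minimize price: best is 16.50, kept {B, C, D}.
Then maximize memory: best is 102, kept {B}.

B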